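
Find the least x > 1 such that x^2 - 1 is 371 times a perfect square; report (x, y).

First expand sqrt(371) as a continued fraction. With x_i = (sqrt(371) + m_i)/d_i and (m_0, d_0) = (0, 1): a_0 = floor(sqrt(371)) = 19, since 19^2 = 361 <= 371 < 400 = 20^2.
Iterate m_{i+1} = d_i*a_i - m_i, d_{i+1} = (371 - m_{i+1}^2)/d_i, a_{i+1} = floor((a_0 + m_{i+1})/d_{i+1}):
  m_1 = 1*19 - 0 = 19, d_1 = (371 - 19^2)/1 = 10/1 = 10, a_1 = floor((19 + 19)/10) = 3.
  m_2 = 10*3 - 19 = 11, d_2 = (371 - 11^2)/10 = 250/10 = 25, a_2 = floor((19 + 11)/25) = 1.
  m_3 = 25*1 - 11 = 14, d_3 = (371 - 14^2)/25 = 175/25 = 7, a_3 = floor((19 + 14)/7) = 4.
  m_4 = 7*4 - 14 = 14, d_4 = (371 - 14^2)/7 = 175/7 = 25, a_4 = floor((19 + 14)/25) = 1.
  m_5 = 25*1 - 14 = 11, d_5 = (371 - 11^2)/25 = 250/25 = 10, a_5 = floor((19 + 11)/10) = 3.
  m_6 = 10*3 - 11 = 19, d_6 = (371 - 19^2)/10 = 10/10 = 1, a_6 = floor((19 + 19)/1) = 38.
  m_7 = 1*38 - 19 = 19, d_7 = (371 - 19^2)/1 = 10/1 = 10: (m_7, d_7) = (m_1, d_1) = (19, 10), so from here the quotients repeat a_1, ..., a_6; the period length is 6.
So sqrt(371) = [19; (3, 1, 4, 1, 3, 38)] with period length k = 6.
k is even, so the fundamental solution of x^2 - 371y^2 = 1 is (p_{k-1}, q_{k-1}) = (p_5, q_5); compute convergents through index 5.
Convergents (p_i = a_i*p_{i-1} + p_{i-2}, q_i = a_i*q_{i-1} + q_{i-2} with p_{-2}=0, p_{-1}=1, q_{-2}=1, q_{-1}=0):
  i=0: a_0=19, p_0 = 19*1 + 0 = 19, q_0 = 19*0 + 1 = 1.
  i=1: a_1=3, p_1 = 3*19 + 1 = 58, q_1 = 3*1 + 0 = 3.
  i=2: a_2=1, p_2 = 1*58 + 19 = 77, q_2 = 1*3 + 1 = 4.
  i=3: a_3=4, p_3 = 4*77 + 58 = 366, q_3 = 4*4 + 3 = 19.
  i=4: a_4=1, p_4 = 1*366 + 77 = 443, q_4 = 1*19 + 4 = 23.
  i=5: a_5=3, p_5 = 3*443 + 366 = 1695, q_5 = 3*23 + 19 = 88.
Check: 1695^2 - 371*88^2 = 2873025 - 2873024 = 1, so (x, y) = (1695, 88) solves the equation, and by the theorem it is the least positive solution.

(x, y) = (1695, 88)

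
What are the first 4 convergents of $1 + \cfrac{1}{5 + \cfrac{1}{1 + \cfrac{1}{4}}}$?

Using the convergent recurrence p_i = a_i*p_{i-1} + p_{i-2}, q_i = a_i*q_{i-1} + q_{i-2} with p_{-2}=0, p_{-1}=1, q_{-2}=1, q_{-1}=0:
  i=0: a_0=1, p_0 = 1*1 + 0 = 1, q_0 = 1*0 + 1 = 1.
  i=1: a_1=5, p_1 = 5*1 + 1 = 6, q_1 = 5*1 + 0 = 5.
  i=2: a_2=1, p_2 = 1*6 + 1 = 7, q_2 = 1*5 + 1 = 6.
  i=3: a_3=4, p_3 = 4*7 + 6 = 34, q_3 = 4*6 + 5 = 29.

1/1, 6/5, 7/6, 34/29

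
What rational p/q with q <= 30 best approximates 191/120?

Expand x = 191/120 as a continued fraction with the Euclidean algorithm:
  191 = 1*120 + 71, so a_0 = 1.
  120 = 1*71 + 49, so a_1 = 1.
  71 = 1*49 + 22, so a_2 = 1.
  49 = 2*22 + 5, so a_3 = 2.
  22 = 4*5 + 2, so a_4 = 4.
  5 = 2*2 + 1, so a_5 = 2.
  2 = 2*1 + 0, so a_6 = 2.
so x = [1; 1, 1, 2, 4, 2, 2].
Convergents (p_i = a_i*p_{i-1} + p_{i-2}, q_i = a_i*q_{i-1} + q_{i-2} with p_{-2}=0, p_{-1}=1, q_{-2}=1, q_{-1}=0), until the denominator exceeds 30:
  i=0: a_0=1, p_0 = 1*1 + 0 = 1, q_0 = 1*0 + 1 = 1.
  i=1: a_1=1, p_1 = 1*1 + 1 = 2, q_1 = 1*1 + 0 = 1.
  i=2: a_2=1, p_2 = 1*2 + 1 = 3, q_2 = 1*1 + 1 = 2.
  i=3: a_3=2, p_3 = 2*3 + 2 = 8, q_3 = 2*2 + 1 = 5.
  i=4: a_4=4, p_4 = 4*8 + 3 = 35, q_4 = 4*5 + 2 = 22.
  i=5: a_5=2, p_5 = 2*35 + 8 = 78, q_5 = 2*22 + 5 = 49.
q_5 = 49 > 30, so the last convergent with denominator <= 30 is p_4/q_4 = 35/22.
The closest fraction with denominator <= 30 is either p_4/q_4 or the intermediate fraction (k*p_4 + p_3)/(k*q_4 + q_3) with the largest k >= 1 whose denominator stays <= 30; these approach x as k grows, and every other convergent or intermediate fraction in range is farther away.
Largest k: floor((30 - q_3)/q_4) = floor((30 - 5)/22) = 1.
That gives (1*35 + 8)/(1*22 + 5) = 43/27.
Compare the errors: |x - 35/22| = |191*22 - 35*120|/(120*22) = 2/2640, and |x - 43/27| = |191*27 - 43*120|/(120*27) = 3/3240.
Cross-multiplying, 2*3240 = 6480 < 7920 = 3*2640, so 2/2640 is smaller: the convergent 35/22 is closer to x than 43/27.

35/22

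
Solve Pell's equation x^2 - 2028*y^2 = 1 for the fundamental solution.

(x, y) = (1351, 30)

First expand sqrt(2028) as a continued fraction. With x_i = (sqrt(2028) + m_i)/d_i and (m_0, d_0) = (0, 1): a_0 = floor(sqrt(2028)) = 45, since 45^2 = 2025 <= 2028 < 2116 = 46^2.
Iterate m_{i+1} = d_i*a_i - m_i, d_{i+1} = (2028 - m_{i+1}^2)/d_i, a_{i+1} = floor((a_0 + m_{i+1})/d_{i+1}):
  m_1 = 1*45 - 0 = 45, d_1 = (2028 - 45^2)/1 = 3/1 = 3, a_1 = floor((45 + 45)/3) = 30.
  m_2 = 3*30 - 45 = 45, d_2 = (2028 - 45^2)/3 = 3/3 = 1, a_2 = floor((45 + 45)/1) = 90.
  m_3 = 1*90 - 45 = 45, d_3 = (2028 - 45^2)/1 = 3/1 = 3: (m_3, d_3) = (m_1, d_1) = (45, 3), so from here the quotients repeat a_1, a_2; the period length is 2.
So sqrt(2028) = [45; (30, 90)] with period length k = 2.
k is even, so the fundamental solution of x^2 - 2028y^2 = 1 is (p_{k-1}, q_{k-1}) = (p_1, q_1); compute convergents through index 1.
Convergents (p_i = a_i*p_{i-1} + p_{i-2}, q_i = a_i*q_{i-1} + q_{i-2} with p_{-2}=0, p_{-1}=1, q_{-2}=1, q_{-1}=0):
  i=0: a_0=45, p_0 = 45*1 + 0 = 45, q_0 = 45*0 + 1 = 1.
  i=1: a_1=30, p_1 = 30*45 + 1 = 1351, q_1 = 30*1 + 0 = 30.
Check: 1351^2 - 2028*30^2 = 1825201 - 1825200 = 1, so (x, y) = (1351, 30) solves the equation, and by the theorem it is the least positive solution.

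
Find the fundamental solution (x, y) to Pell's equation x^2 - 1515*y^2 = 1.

First expand sqrt(1515) as a continued fraction. With x_i = (sqrt(1515) + m_i)/d_i and (m_0, d_0) = (0, 1): a_0 = floor(sqrt(1515)) = 38, since 38^2 = 1444 <= 1515 < 1521 = 39^2.
Iterate m_{i+1} = d_i*a_i - m_i, d_{i+1} = (1515 - m_{i+1}^2)/d_i, a_{i+1} = floor((a_0 + m_{i+1})/d_{i+1}):
  m_1 = 1*38 - 0 = 38, d_1 = (1515 - 38^2)/1 = 71/1 = 71, a_1 = floor((38 + 38)/71) = 1.
  m_2 = 71*1 - 38 = 33, d_2 = (1515 - 33^2)/71 = 426/71 = 6, a_2 = floor((38 + 33)/6) = 11.
  m_3 = 6*11 - 33 = 33, d_3 = (1515 - 33^2)/6 = 426/6 = 71, a_3 = floor((38 + 33)/71) = 1.
  m_4 = 71*1 - 33 = 38, d_4 = (1515 - 38^2)/71 = 71/71 = 1, a_4 = floor((38 + 38)/1) = 76.
  m_5 = 1*76 - 38 = 38, d_5 = (1515 - 38^2)/1 = 71/1 = 71: (m_5, d_5) = (m_1, d_1) = (38, 71), so from here the quotients repeat a_1, ..., a_4; the period length is 4.
So sqrt(1515) = [38; (1, 11, 1, 76)] with period length k = 4.
k is even, so the fundamental solution of x^2 - 1515y^2 = 1 is (p_{k-1}, q_{k-1}) = (p_3, q_3); compute convergents through index 3.
Convergents (p_i = a_i*p_{i-1} + p_{i-2}, q_i = a_i*q_{i-1} + q_{i-2} with p_{-2}=0, p_{-1}=1, q_{-2}=1, q_{-1}=0):
  i=0: a_0=38, p_0 = 38*1 + 0 = 38, q_0 = 38*0 + 1 = 1.
  i=1: a_1=1, p_1 = 1*38 + 1 = 39, q_1 = 1*1 + 0 = 1.
  i=2: a_2=11, p_2 = 11*39 + 38 = 467, q_2 = 11*1 + 1 = 12.
  i=3: a_3=1, p_3 = 1*467 + 39 = 506, q_3 = 1*12 + 1 = 13.
Check: 506^2 - 1515*13^2 = 256036 - 256035 = 1, so (x, y) = (506, 13) solves the equation, and by the theorem it is the least positive solution.

(x, y) = (506, 13)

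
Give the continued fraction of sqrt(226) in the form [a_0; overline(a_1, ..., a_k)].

[15; overline(30)]

Write x_i = (sqrt(226) + m_i)/d_i with (m_0, d_0) = (0, 1). a_0 = floor(sqrt(226)) = 15, since 15^2 = 225 <= 226 < 256 = 16^2.
Iterate m_{i+1} = d_i*a_i - m_i, d_{i+1} = (226 - m_{i+1}^2)/d_i, a_{i+1} = floor((a_0 + m_{i+1})/d_{i+1}):
  m_1 = 1*15 - 0 = 15, d_1 = (226 - 15^2)/1 = 1/1 = 1, a_1 = floor((15 + 15)/1) = 30.
  m_2 = 1*30 - 15 = 15, d_2 = (226 - 15^2)/1 = 1/1 = 1: (m_2, d_2) = (m_1, d_1) = (15, 1), so from here the quotient a_1 repeats; the period length is 1.
Hence the expansion of sqrt(226) is a_0 = 15 followed by the repeating block 30 (period 1).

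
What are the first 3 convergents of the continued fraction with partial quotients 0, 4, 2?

Using the convergent recurrence p_i = a_i*p_{i-1} + p_{i-2}, q_i = a_i*q_{i-1} + q_{i-2} with p_{-2}=0, p_{-1}=1, q_{-2}=1, q_{-1}=0:
  i=0: a_0=0, p_0 = 0*1 + 0 = 0, q_0 = 0*0 + 1 = 1.
  i=1: a_1=4, p_1 = 4*0 + 1 = 1, q_1 = 4*1 + 0 = 4.
  i=2: a_2=2, p_2 = 2*1 + 0 = 2, q_2 = 2*4 + 1 = 9.

0/1, 1/4, 2/9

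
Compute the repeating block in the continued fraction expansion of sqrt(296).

Write x_i = (sqrt(296) + m_i)/d_i with (m_0, d_0) = (0, 1). a_0 = floor(sqrt(296)) = 17, since 17^2 = 289 <= 296 < 324 = 18^2.
Iterate m_{i+1} = d_i*a_i - m_i, d_{i+1} = (296 - m_{i+1}^2)/d_i, a_{i+1} = floor((a_0 + m_{i+1})/d_{i+1}):
  m_1 = 1*17 - 0 = 17, d_1 = (296 - 17^2)/1 = 7/1 = 7, a_1 = floor((17 + 17)/7) = 4.
  m_2 = 7*4 - 17 = 11, d_2 = (296 - 11^2)/7 = 175/7 = 25, a_2 = floor((17 + 11)/25) = 1.
  m_3 = 25*1 - 11 = 14, d_3 = (296 - 14^2)/25 = 100/25 = 4, a_3 = floor((17 + 14)/4) = 7.
  m_4 = 4*7 - 14 = 14, d_4 = (296 - 14^2)/4 = 100/4 = 25, a_4 = floor((17 + 14)/25) = 1.
  m_5 = 25*1 - 14 = 11, d_5 = (296 - 11^2)/25 = 175/25 = 7, a_5 = floor((17 + 11)/7) = 4.
  m_6 = 7*4 - 11 = 17, d_6 = (296 - 17^2)/7 = 7/7 = 1, a_6 = floor((17 + 17)/1) = 34.
  m_7 = 1*34 - 17 = 17, d_7 = (296 - 17^2)/1 = 7/1 = 7: (m_7, d_7) = (m_1, d_1) = (17, 7), so from here the quotients repeat a_1, ..., a_6; the period length is 6.
Hence the expansion of sqrt(296) is a_0 = 17 followed by the repeating block 4, 1, 7, 1, 4, 34 (period 6).

[17; (4, 1, 7, 1, 4, 34)]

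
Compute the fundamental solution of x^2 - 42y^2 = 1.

First expand sqrt(42) as a continued fraction. With x_i = (sqrt(42) + m_i)/d_i and (m_0, d_0) = (0, 1): a_0 = floor(sqrt(42)) = 6, since 6^2 = 36 <= 42 < 49 = 7^2.
Iterate m_{i+1} = d_i*a_i - m_i, d_{i+1} = (42 - m_{i+1}^2)/d_i, a_{i+1} = floor((a_0 + m_{i+1})/d_{i+1}):
  m_1 = 1*6 - 0 = 6, d_1 = (42 - 6^2)/1 = 6/1 = 6, a_1 = floor((6 + 6)/6) = 2.
  m_2 = 6*2 - 6 = 6, d_2 = (42 - 6^2)/6 = 6/6 = 1, a_2 = floor((6 + 6)/1) = 12.
  m_3 = 1*12 - 6 = 6, d_3 = (42 - 6^2)/1 = 6/1 = 6: (m_3, d_3) = (m_1, d_1) = (6, 6), so from here the quotients repeat a_1, a_2; the period length is 2.
So sqrt(42) = [6; (2, 12)] with period length k = 2.
k is even, so the fundamental solution of x^2 - 42y^2 = 1 is (p_{k-1}, q_{k-1}) = (p_1, q_1); compute convergents through index 1.
Convergents (p_i = a_i*p_{i-1} + p_{i-2}, q_i = a_i*q_{i-1} + q_{i-2} with p_{-2}=0, p_{-1}=1, q_{-2}=1, q_{-1}=0):
  i=0: a_0=6, p_0 = 6*1 + 0 = 6, q_0 = 6*0 + 1 = 1.
  i=1: a_1=2, p_1 = 2*6 + 1 = 13, q_1 = 2*1 + 0 = 2.
Check: 13^2 - 42*2^2 = 169 - 168 = 1, so (x, y) = (13, 2) solves the equation, and by the theorem it is the least positive solution.

(x, y) = (13, 2)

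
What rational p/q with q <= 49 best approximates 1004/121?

307/37

Expand x = 1004/121 as a continued fraction with the Euclidean algorithm:
  1004 = 8*121 + 36, so a_0 = 8.
  121 = 3*36 + 13, so a_1 = 3.
  36 = 2*13 + 10, so a_2 = 2.
  13 = 1*10 + 3, so a_3 = 1.
  10 = 3*3 + 1, so a_4 = 3.
  3 = 3*1 + 0, so a_5 = 3.
so x = [8; 3, 2, 1, 3, 3].
Convergents (p_i = a_i*p_{i-1} + p_{i-2}, q_i = a_i*q_{i-1} + q_{i-2} with p_{-2}=0, p_{-1}=1, q_{-2}=1, q_{-1}=0), until the denominator exceeds 49:
  i=0: a_0=8, p_0 = 8*1 + 0 = 8, q_0 = 8*0 + 1 = 1.
  i=1: a_1=3, p_1 = 3*8 + 1 = 25, q_1 = 3*1 + 0 = 3.
  i=2: a_2=2, p_2 = 2*25 + 8 = 58, q_2 = 2*3 + 1 = 7.
  i=3: a_3=1, p_3 = 1*58 + 25 = 83, q_3 = 1*7 + 3 = 10.
  i=4: a_4=3, p_4 = 3*83 + 58 = 307, q_4 = 3*10 + 7 = 37.
  i=5: a_5=3, p_5 = 3*307 + 83 = 1004, q_5 = 3*37 + 10 = 121.
q_5 = 121 > 49, so the last convergent with denominator <= 49 is p_4/q_4 = 307/37.
The closest fraction with denominator <= 49 is either p_4/q_4 or the intermediate fraction (k*p_4 + p_3)/(k*q_4 + q_3) with the largest k >= 1 whose denominator stays <= 49; these approach x as k grows, and every other convergent or intermediate fraction in range is farther away.
Largest k: floor((49 - q_3)/q_4) = floor((49 - 10)/37) = 1.
That gives (1*307 + 83)/(1*37 + 10) = 390/47.
Compare the errors: |x - 307/37| = |1004*37 - 307*121|/(121*37) = 1/4477, and |x - 390/47| = |1004*47 - 390*121|/(121*47) = 2/5687.
Cross-multiplying, 1*5687 = 5687 < 8954 = 2*4477, so 1/4477 is smaller: the convergent 307/37 is closer to x than 390/47.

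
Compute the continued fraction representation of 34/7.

Run the Euclidean algorithm on 34 and 7; the successive quotients are the partial quotients a_0, a_1, ... (each step inverts the fractional part left over by the previous one):
  34 = 4*7 + 6, so a_0 = 4.
  7 = 1*6 + 1, so a_1 = 1.
  6 = 6*1 + 0, so a_2 = 6.
The remainder reaches 0 after 3 divisions, so the expansion has 3 partial quotients, read off in order.

[4; 1, 6]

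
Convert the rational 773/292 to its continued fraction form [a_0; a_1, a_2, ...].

[2; 1, 1, 1, 5, 17]

Run the Euclidean algorithm on 773 and 292; the successive quotients are the partial quotients a_0, a_1, ... (each step inverts the fractional part left over by the previous one):
  773 = 2*292 + 189, so a_0 = 2.
  292 = 1*189 + 103, so a_1 = 1.
  189 = 1*103 + 86, so a_2 = 1.
  103 = 1*86 + 17, so a_3 = 1.
  86 = 5*17 + 1, so a_4 = 5.
  17 = 17*1 + 0, so a_5 = 17.
The remainder reaches 0 after 6 divisions, so the expansion has 6 partial quotients, read off in order.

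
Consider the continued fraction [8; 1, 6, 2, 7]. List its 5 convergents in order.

Using the convergent recurrence p_i = a_i*p_{i-1} + p_{i-2}, q_i = a_i*q_{i-1} + q_{i-2} with p_{-2}=0, p_{-1}=1, q_{-2}=1, q_{-1}=0:
  i=0: a_0=8, p_0 = 8*1 + 0 = 8, q_0 = 8*0 + 1 = 1.
  i=1: a_1=1, p_1 = 1*8 + 1 = 9, q_1 = 1*1 + 0 = 1.
  i=2: a_2=6, p_2 = 6*9 + 8 = 62, q_2 = 6*1 + 1 = 7.
  i=3: a_3=2, p_3 = 2*62 + 9 = 133, q_3 = 2*7 + 1 = 15.
  i=4: a_4=7, p_4 = 7*133 + 62 = 993, q_4 = 7*15 + 7 = 112.

8/1, 9/1, 62/7, 133/15, 993/112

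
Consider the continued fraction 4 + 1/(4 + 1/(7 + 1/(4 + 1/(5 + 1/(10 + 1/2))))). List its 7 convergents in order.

Using the convergent recurrence p_i = a_i*p_{i-1} + p_{i-2}, q_i = a_i*q_{i-1} + q_{i-2} with p_{-2}=0, p_{-1}=1, q_{-2}=1, q_{-1}=0:
  i=0: a_0=4, p_0 = 4*1 + 0 = 4, q_0 = 4*0 + 1 = 1.
  i=1: a_1=4, p_1 = 4*4 + 1 = 17, q_1 = 4*1 + 0 = 4.
  i=2: a_2=7, p_2 = 7*17 + 4 = 123, q_2 = 7*4 + 1 = 29.
  i=3: a_3=4, p_3 = 4*123 + 17 = 509, q_3 = 4*29 + 4 = 120.
  i=4: a_4=5, p_4 = 5*509 + 123 = 2668, q_4 = 5*120 + 29 = 629.
  i=5: a_5=10, p_5 = 10*2668 + 509 = 27189, q_5 = 10*629 + 120 = 6410.
  i=6: a_6=2, p_6 = 2*27189 + 2668 = 57046, q_6 = 2*6410 + 629 = 13449.

4/1, 17/4, 123/29, 509/120, 2668/629, 27189/6410, 57046/13449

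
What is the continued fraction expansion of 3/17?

[0; 5, 1, 2]

Run the Euclidean algorithm on 3 and 17; the successive quotients are the partial quotients a_0, a_1, ... (each step inverts the fractional part left over by the previous one):
  3 = 0*17 + 3, so a_0 = 0.
  17 = 5*3 + 2, so a_1 = 5.
  3 = 1*2 + 1, so a_2 = 1.
  2 = 2*1 + 0, so a_3 = 2.
The remainder reaches 0 after 4 divisions, so the expansion has 4 partial quotients, read off in order.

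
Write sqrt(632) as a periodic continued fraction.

[25; (7, 6, 7, 50)]

Write x_i = (sqrt(632) + m_i)/d_i with (m_0, d_0) = (0, 1). a_0 = floor(sqrt(632)) = 25, since 25^2 = 625 <= 632 < 676 = 26^2.
Iterate m_{i+1} = d_i*a_i - m_i, d_{i+1} = (632 - m_{i+1}^2)/d_i, a_{i+1} = floor((a_0 + m_{i+1})/d_{i+1}):
  m_1 = 1*25 - 0 = 25, d_1 = (632 - 25^2)/1 = 7/1 = 7, a_1 = floor((25 + 25)/7) = 7.
  m_2 = 7*7 - 25 = 24, d_2 = (632 - 24^2)/7 = 56/7 = 8, a_2 = floor((25 + 24)/8) = 6.
  m_3 = 8*6 - 24 = 24, d_3 = (632 - 24^2)/8 = 56/8 = 7, a_3 = floor((25 + 24)/7) = 7.
  m_4 = 7*7 - 24 = 25, d_4 = (632 - 25^2)/7 = 7/7 = 1, a_4 = floor((25 + 25)/1) = 50.
  m_5 = 1*50 - 25 = 25, d_5 = (632 - 25^2)/1 = 7/1 = 7: (m_5, d_5) = (m_1, d_1) = (25, 7), so from here the quotients repeat a_1, ..., a_4; the period length is 4.
Hence the expansion of sqrt(632) is a_0 = 25 followed by the repeating block 7, 6, 7, 50 (period 4).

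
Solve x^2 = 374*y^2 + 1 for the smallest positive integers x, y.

First expand sqrt(374) as a continued fraction. With x_i = (sqrt(374) + m_i)/d_i and (m_0, d_0) = (0, 1): a_0 = floor(sqrt(374)) = 19, since 19^2 = 361 <= 374 < 400 = 20^2.
Iterate m_{i+1} = d_i*a_i - m_i, d_{i+1} = (374 - m_{i+1}^2)/d_i, a_{i+1} = floor((a_0 + m_{i+1})/d_{i+1}):
  m_1 = 1*19 - 0 = 19, d_1 = (374 - 19^2)/1 = 13/1 = 13, a_1 = floor((19 + 19)/13) = 2.
  m_2 = 13*2 - 19 = 7, d_2 = (374 - 7^2)/13 = 325/13 = 25, a_2 = floor((19 + 7)/25) = 1.
  m_3 = 25*1 - 7 = 18, d_3 = (374 - 18^2)/25 = 50/25 = 2, a_3 = floor((19 + 18)/2) = 18.
  m_4 = 2*18 - 18 = 18, d_4 = (374 - 18^2)/2 = 50/2 = 25, a_4 = floor((19 + 18)/25) = 1.
  m_5 = 25*1 - 18 = 7, d_5 = (374 - 7^2)/25 = 325/25 = 13, a_5 = floor((19 + 7)/13) = 2.
  m_6 = 13*2 - 7 = 19, d_6 = (374 - 19^2)/13 = 13/13 = 1, a_6 = floor((19 + 19)/1) = 38.
  m_7 = 1*38 - 19 = 19, d_7 = (374 - 19^2)/1 = 13/1 = 13: (m_7, d_7) = (m_1, d_1) = (19, 13), so from here the quotients repeat a_1, ..., a_6; the period length is 6.
So sqrt(374) = [19; (2, 1, 18, 1, 2, 38)] with period length k = 6.
k is even, so the fundamental solution of x^2 - 374y^2 = 1 is (p_{k-1}, q_{k-1}) = (p_5, q_5); compute convergents through index 5.
Convergents (p_i = a_i*p_{i-1} + p_{i-2}, q_i = a_i*q_{i-1} + q_{i-2} with p_{-2}=0, p_{-1}=1, q_{-2}=1, q_{-1}=0):
  i=0: a_0=19, p_0 = 19*1 + 0 = 19, q_0 = 19*0 + 1 = 1.
  i=1: a_1=2, p_1 = 2*19 + 1 = 39, q_1 = 2*1 + 0 = 2.
  i=2: a_2=1, p_2 = 1*39 + 19 = 58, q_2 = 1*2 + 1 = 3.
  i=3: a_3=18, p_3 = 18*58 + 39 = 1083, q_3 = 18*3 + 2 = 56.
  i=4: a_4=1, p_4 = 1*1083 + 58 = 1141, q_4 = 1*56 + 3 = 59.
  i=5: a_5=2, p_5 = 2*1141 + 1083 = 3365, q_5 = 2*59 + 56 = 174.
Check: 3365^2 - 374*174^2 = 11323225 - 11323224 = 1, so (x, y) = (3365, 174) solves the equation, and by the theorem it is the least positive solution.

(x, y) = (3365, 174)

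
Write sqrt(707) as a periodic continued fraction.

[26; (1, 1, 2, 3, 2, 1, 1, 52)]

Write x_i = (sqrt(707) + m_i)/d_i with (m_0, d_0) = (0, 1). a_0 = floor(sqrt(707)) = 26, since 26^2 = 676 <= 707 < 729 = 27^2.
Iterate m_{i+1} = d_i*a_i - m_i, d_{i+1} = (707 - m_{i+1}^2)/d_i, a_{i+1} = floor((a_0 + m_{i+1})/d_{i+1}):
  m_1 = 1*26 - 0 = 26, d_1 = (707 - 26^2)/1 = 31/1 = 31, a_1 = floor((26 + 26)/31) = 1.
  m_2 = 31*1 - 26 = 5, d_2 = (707 - 5^2)/31 = 682/31 = 22, a_2 = floor((26 + 5)/22) = 1.
  m_3 = 22*1 - 5 = 17, d_3 = (707 - 17^2)/22 = 418/22 = 19, a_3 = floor((26 + 17)/19) = 2.
  m_4 = 19*2 - 17 = 21, d_4 = (707 - 21^2)/19 = 266/19 = 14, a_4 = floor((26 + 21)/14) = 3.
  m_5 = 14*3 - 21 = 21, d_5 = (707 - 21^2)/14 = 266/14 = 19, a_5 = floor((26 + 21)/19) = 2.
  m_6 = 19*2 - 21 = 17, d_6 = (707 - 17^2)/19 = 418/19 = 22, a_6 = floor((26 + 17)/22) = 1.
  m_7 = 22*1 - 17 = 5, d_7 = (707 - 5^2)/22 = 682/22 = 31, a_7 = floor((26 + 5)/31) = 1.
  m_8 = 31*1 - 5 = 26, d_8 = (707 - 26^2)/31 = 31/31 = 1, a_8 = floor((26 + 26)/1) = 52.
  m_9 = 1*52 - 26 = 26, d_9 = (707 - 26^2)/1 = 31/1 = 31: (m_9, d_9) = (m_1, d_1) = (26, 31), so from here the quotients repeat a_1, ..., a_8; the period length is 8.
Hence the expansion of sqrt(707) is a_0 = 26 followed by the repeating block 1, 1, 2, 3, 2, 1, 1, 52 (period 8).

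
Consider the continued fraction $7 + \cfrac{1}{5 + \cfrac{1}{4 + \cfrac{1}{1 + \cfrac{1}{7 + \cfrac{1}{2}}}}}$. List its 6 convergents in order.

7/1, 36/5, 151/21, 187/26, 1460/203, 3107/432

Using the convergent recurrence p_i = a_i*p_{i-1} + p_{i-2}, q_i = a_i*q_{i-1} + q_{i-2} with p_{-2}=0, p_{-1}=1, q_{-2}=1, q_{-1}=0:
  i=0: a_0=7, p_0 = 7*1 + 0 = 7, q_0 = 7*0 + 1 = 1.
  i=1: a_1=5, p_1 = 5*7 + 1 = 36, q_1 = 5*1 + 0 = 5.
  i=2: a_2=4, p_2 = 4*36 + 7 = 151, q_2 = 4*5 + 1 = 21.
  i=3: a_3=1, p_3 = 1*151 + 36 = 187, q_3 = 1*21 + 5 = 26.
  i=4: a_4=7, p_4 = 7*187 + 151 = 1460, q_4 = 7*26 + 21 = 203.
  i=5: a_5=2, p_5 = 2*1460 + 187 = 3107, q_5 = 2*203 + 26 = 432.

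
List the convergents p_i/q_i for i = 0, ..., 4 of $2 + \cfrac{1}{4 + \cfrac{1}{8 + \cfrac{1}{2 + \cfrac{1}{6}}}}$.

2/1, 9/4, 74/33, 157/70, 1016/453

Using the convergent recurrence p_i = a_i*p_{i-1} + p_{i-2}, q_i = a_i*q_{i-1} + q_{i-2} with p_{-2}=0, p_{-1}=1, q_{-2}=1, q_{-1}=0:
  i=0: a_0=2, p_0 = 2*1 + 0 = 2, q_0 = 2*0 + 1 = 1.
  i=1: a_1=4, p_1 = 4*2 + 1 = 9, q_1 = 4*1 + 0 = 4.
  i=2: a_2=8, p_2 = 8*9 + 2 = 74, q_2 = 8*4 + 1 = 33.
  i=3: a_3=2, p_3 = 2*74 + 9 = 157, q_3 = 2*33 + 4 = 70.
  i=4: a_4=6, p_4 = 6*157 + 74 = 1016, q_4 = 6*70 + 33 = 453.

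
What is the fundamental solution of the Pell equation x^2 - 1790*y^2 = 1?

(x, y) = (60501, 1430)

First expand sqrt(1790) as a continued fraction. With x_i = (sqrt(1790) + m_i)/d_i and (m_0, d_0) = (0, 1): a_0 = floor(sqrt(1790)) = 42, since 42^2 = 1764 <= 1790 < 1849 = 43^2.
Iterate m_{i+1} = d_i*a_i - m_i, d_{i+1} = (1790 - m_{i+1}^2)/d_i, a_{i+1} = floor((a_0 + m_{i+1})/d_{i+1}):
  m_1 = 1*42 - 0 = 42, d_1 = (1790 - 42^2)/1 = 26/1 = 26, a_1 = floor((42 + 42)/26) = 3.
  m_2 = 26*3 - 42 = 36, d_2 = (1790 - 36^2)/26 = 494/26 = 19, a_2 = floor((42 + 36)/19) = 4.
  m_3 = 19*4 - 36 = 40, d_3 = (1790 - 40^2)/19 = 190/19 = 10, a_3 = floor((42 + 40)/10) = 8.
  m_4 = 10*8 - 40 = 40, d_4 = (1790 - 40^2)/10 = 190/10 = 19, a_4 = floor((42 + 40)/19) = 4.
  m_5 = 19*4 - 40 = 36, d_5 = (1790 - 36^2)/19 = 494/19 = 26, a_5 = floor((42 + 36)/26) = 3.
  m_6 = 26*3 - 36 = 42, d_6 = (1790 - 42^2)/26 = 26/26 = 1, a_6 = floor((42 + 42)/1) = 84.
  m_7 = 1*84 - 42 = 42, d_7 = (1790 - 42^2)/1 = 26/1 = 26: (m_7, d_7) = (m_1, d_1) = (42, 26), so from here the quotients repeat a_1, ..., a_6; the period length is 6.
So sqrt(1790) = [42; (3, 4, 8, 4, 3, 84)] with period length k = 6.
k is even, so the fundamental solution of x^2 - 1790y^2 = 1 is (p_{k-1}, q_{k-1}) = (p_5, q_5); compute convergents through index 5.
Convergents (p_i = a_i*p_{i-1} + p_{i-2}, q_i = a_i*q_{i-1} + q_{i-2} with p_{-2}=0, p_{-1}=1, q_{-2}=1, q_{-1}=0):
  i=0: a_0=42, p_0 = 42*1 + 0 = 42, q_0 = 42*0 + 1 = 1.
  i=1: a_1=3, p_1 = 3*42 + 1 = 127, q_1 = 3*1 + 0 = 3.
  i=2: a_2=4, p_2 = 4*127 + 42 = 550, q_2 = 4*3 + 1 = 13.
  i=3: a_3=8, p_3 = 8*550 + 127 = 4527, q_3 = 8*13 + 3 = 107.
  i=4: a_4=4, p_4 = 4*4527 + 550 = 18658, q_4 = 4*107 + 13 = 441.
  i=5: a_5=3, p_5 = 3*18658 + 4527 = 60501, q_5 = 3*441 + 107 = 1430.
Check: 60501^2 - 1790*1430^2 = 3660371001 - 3660371000 = 1, so (x, y) = (60501, 1430) solves the equation, and by the theorem it is the least positive solution.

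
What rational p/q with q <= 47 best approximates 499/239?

71/34

Expand x = 499/239 as a continued fraction with the Euclidean algorithm:
  499 = 2*239 + 21, so a_0 = 2.
  239 = 11*21 + 8, so a_1 = 11.
  21 = 2*8 + 5, so a_2 = 2.
  8 = 1*5 + 3, so a_3 = 1.
  5 = 1*3 + 2, so a_4 = 1.
  3 = 1*2 + 1, so a_5 = 1.
  2 = 2*1 + 0, so a_6 = 2.
so x = [2; 11, 2, 1, 1, 1, 2].
Convergents (p_i = a_i*p_{i-1} + p_{i-2}, q_i = a_i*q_{i-1} + q_{i-2} with p_{-2}=0, p_{-1}=1, q_{-2}=1, q_{-1}=0), until the denominator exceeds 47:
  i=0: a_0=2, p_0 = 2*1 + 0 = 2, q_0 = 2*0 + 1 = 1.
  i=1: a_1=11, p_1 = 11*2 + 1 = 23, q_1 = 11*1 + 0 = 11.
  i=2: a_2=2, p_2 = 2*23 + 2 = 48, q_2 = 2*11 + 1 = 23.
  i=3: a_3=1, p_3 = 1*48 + 23 = 71, q_3 = 1*23 + 11 = 34.
  i=4: a_4=1, p_4 = 1*71 + 48 = 119, q_4 = 1*34 + 23 = 57.
q_4 = 57 > 47, so the last convergent with denominator <= 47 is p_3/q_3 = 71/34.
The closest fraction with denominator <= 47 is either p_3/q_3 or the intermediate fraction (k*p_3 + p_2)/(k*q_3 + q_2) with the largest k >= 1 whose denominator stays <= 47; these approach x as k grows, and every other convergent or intermediate fraction in range is farther away.
Largest k: floor((47 - q_2)/q_3) = floor((47 - 23)/34) = 0.
Since k = 0, no intermediate fraction beyond p_3/q_3 has denominator <= 47, so the convergent 71/34 is the closest (its error is |499*34 - 71*239|/(239*34) = 3/8126).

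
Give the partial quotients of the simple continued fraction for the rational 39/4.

Run the Euclidean algorithm on 39 and 4; the successive quotients are the partial quotients a_0, a_1, ... (each step inverts the fractional part left over by the previous one):
  39 = 9*4 + 3, so a_0 = 9.
  4 = 1*3 + 1, so a_1 = 1.
  3 = 3*1 + 0, so a_2 = 3.
The remainder reaches 0 after 3 divisions, so the expansion has 3 partial quotients, read off in order.

[9; 1, 3]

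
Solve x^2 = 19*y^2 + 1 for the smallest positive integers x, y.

First expand sqrt(19) as a continued fraction. With x_i = (sqrt(19) + m_i)/d_i and (m_0, d_0) = (0, 1): a_0 = floor(sqrt(19)) = 4, since 4^2 = 16 <= 19 < 25 = 5^2.
Iterate m_{i+1} = d_i*a_i - m_i, d_{i+1} = (19 - m_{i+1}^2)/d_i, a_{i+1} = floor((a_0 + m_{i+1})/d_{i+1}):
  m_1 = 1*4 - 0 = 4, d_1 = (19 - 4^2)/1 = 3/1 = 3, a_1 = floor((4 + 4)/3) = 2.
  m_2 = 3*2 - 4 = 2, d_2 = (19 - 2^2)/3 = 15/3 = 5, a_2 = floor((4 + 2)/5) = 1.
  m_3 = 5*1 - 2 = 3, d_3 = (19 - 3^2)/5 = 10/5 = 2, a_3 = floor((4 + 3)/2) = 3.
  m_4 = 2*3 - 3 = 3, d_4 = (19 - 3^2)/2 = 10/2 = 5, a_4 = floor((4 + 3)/5) = 1.
  m_5 = 5*1 - 3 = 2, d_5 = (19 - 2^2)/5 = 15/5 = 3, a_5 = floor((4 + 2)/3) = 2.
  m_6 = 3*2 - 2 = 4, d_6 = (19 - 4^2)/3 = 3/3 = 1, a_6 = floor((4 + 4)/1) = 8.
  m_7 = 1*8 - 4 = 4, d_7 = (19 - 4^2)/1 = 3/1 = 3: (m_7, d_7) = (m_1, d_1) = (4, 3), so from here the quotients repeat a_1, ..., a_6; the period length is 6.
So sqrt(19) = [4; (2, 1, 3, 1, 2, 8)] with period length k = 6.
k is even, so the fundamental solution of x^2 - 19y^2 = 1 is (p_{k-1}, q_{k-1}) = (p_5, q_5); compute convergents through index 5.
Convergents (p_i = a_i*p_{i-1} + p_{i-2}, q_i = a_i*q_{i-1} + q_{i-2} with p_{-2}=0, p_{-1}=1, q_{-2}=1, q_{-1}=0):
  i=0: a_0=4, p_0 = 4*1 + 0 = 4, q_0 = 4*0 + 1 = 1.
  i=1: a_1=2, p_1 = 2*4 + 1 = 9, q_1 = 2*1 + 0 = 2.
  i=2: a_2=1, p_2 = 1*9 + 4 = 13, q_2 = 1*2 + 1 = 3.
  i=3: a_3=3, p_3 = 3*13 + 9 = 48, q_3 = 3*3 + 2 = 11.
  i=4: a_4=1, p_4 = 1*48 + 13 = 61, q_4 = 1*11 + 3 = 14.
  i=5: a_5=2, p_5 = 2*61 + 48 = 170, q_5 = 2*14 + 11 = 39.
Check: 170^2 - 19*39^2 = 28900 - 28899 = 1, so (x, y) = (170, 39) solves the equation, and by the theorem it is the least positive solution.

(x, y) = (170, 39)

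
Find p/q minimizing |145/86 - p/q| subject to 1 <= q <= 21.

27/16

Expand x = 145/86 as a continued fraction with the Euclidean algorithm:
  145 = 1*86 + 59, so a_0 = 1.
  86 = 1*59 + 27, so a_1 = 1.
  59 = 2*27 + 5, so a_2 = 2.
  27 = 5*5 + 2, so a_3 = 5.
  5 = 2*2 + 1, so a_4 = 2.
  2 = 2*1 + 0, so a_5 = 2.
so x = [1; 1, 2, 5, 2, 2].
Convergents (p_i = a_i*p_{i-1} + p_{i-2}, q_i = a_i*q_{i-1} + q_{i-2} with p_{-2}=0, p_{-1}=1, q_{-2}=1, q_{-1}=0), until the denominator exceeds 21:
  i=0: a_0=1, p_0 = 1*1 + 0 = 1, q_0 = 1*0 + 1 = 1.
  i=1: a_1=1, p_1 = 1*1 + 1 = 2, q_1 = 1*1 + 0 = 1.
  i=2: a_2=2, p_2 = 2*2 + 1 = 5, q_2 = 2*1 + 1 = 3.
  i=3: a_3=5, p_3 = 5*5 + 2 = 27, q_3 = 5*3 + 1 = 16.
  i=4: a_4=2, p_4 = 2*27 + 5 = 59, q_4 = 2*16 + 3 = 35.
q_4 = 35 > 21, so the last convergent with denominator <= 21 is p_3/q_3 = 27/16.
The closest fraction with denominator <= 21 is either p_3/q_3 or the intermediate fraction (k*p_3 + p_2)/(k*q_3 + q_2) with the largest k >= 1 whose denominator stays <= 21; these approach x as k grows, and every other convergent or intermediate fraction in range is farther away.
Largest k: floor((21 - q_2)/q_3) = floor((21 - 3)/16) = 1.
That gives (1*27 + 5)/(1*16 + 3) = 32/19.
Compare the errors: |x - 27/16| = |145*16 - 27*86|/(86*16) = 2/1376, and |x - 32/19| = |145*19 - 32*86|/(86*19) = 3/1634.
Cross-multiplying, 2*1634 = 3268 < 4128 = 3*1376, so 2/1376 is smaller: the convergent 27/16 is closer to x than 32/19.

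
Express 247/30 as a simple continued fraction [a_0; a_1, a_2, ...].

Run the Euclidean algorithm on 247 and 30; the successive quotients are the partial quotients a_0, a_1, ... (each step inverts the fractional part left over by the previous one):
  247 = 8*30 + 7, so a_0 = 8.
  30 = 4*7 + 2, so a_1 = 4.
  7 = 3*2 + 1, so a_2 = 3.
  2 = 2*1 + 0, so a_3 = 2.
The remainder reaches 0 after 4 divisions, so the expansion has 4 partial quotients, read off in order.

[8; 4, 3, 2]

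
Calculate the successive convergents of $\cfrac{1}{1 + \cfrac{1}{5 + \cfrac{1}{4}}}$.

Using the convergent recurrence p_i = a_i*p_{i-1} + p_{i-2}, q_i = a_i*q_{i-1} + q_{i-2} with p_{-2}=0, p_{-1}=1, q_{-2}=1, q_{-1}=0:
  i=0: a_0=0, p_0 = 0*1 + 0 = 0, q_0 = 0*0 + 1 = 1.
  i=1: a_1=1, p_1 = 1*0 + 1 = 1, q_1 = 1*1 + 0 = 1.
  i=2: a_2=5, p_2 = 5*1 + 0 = 5, q_2 = 5*1 + 1 = 6.
  i=3: a_3=4, p_3 = 4*5 + 1 = 21, q_3 = 4*6 + 1 = 25.

0/1, 1/1, 5/6, 21/25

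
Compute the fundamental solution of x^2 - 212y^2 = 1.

(x, y) = (66249, 4550)

First expand sqrt(212) as a continued fraction. With x_i = (sqrt(212) + m_i)/d_i and (m_0, d_0) = (0, 1): a_0 = floor(sqrt(212)) = 14, since 14^2 = 196 <= 212 < 225 = 15^2.
Iterate m_{i+1} = d_i*a_i - m_i, d_{i+1} = (212 - m_{i+1}^2)/d_i, a_{i+1} = floor((a_0 + m_{i+1})/d_{i+1}):
  m_1 = 1*14 - 0 = 14, d_1 = (212 - 14^2)/1 = 16/1 = 16, a_1 = floor((14 + 14)/16) = 1.
  m_2 = 16*1 - 14 = 2, d_2 = (212 - 2^2)/16 = 208/16 = 13, a_2 = floor((14 + 2)/13) = 1.
  m_3 = 13*1 - 2 = 11, d_3 = (212 - 11^2)/13 = 91/13 = 7, a_3 = floor((14 + 11)/7) = 3.
  m_4 = 7*3 - 11 = 10, d_4 = (212 - 10^2)/7 = 112/7 = 16, a_4 = floor((14 + 10)/16) = 1.
  m_5 = 16*1 - 10 = 6, d_5 = (212 - 6^2)/16 = 176/16 = 11, a_5 = floor((14 + 6)/11) = 1.
  m_6 = 11*1 - 6 = 5, d_6 = (212 - 5^2)/11 = 187/11 = 17, a_6 = floor((14 + 5)/17) = 1.
  m_7 = 17*1 - 5 = 12, d_7 = (212 - 12^2)/17 = 68/17 = 4, a_7 = floor((14 + 12)/4) = 6.
  m_8 = 4*6 - 12 = 12, d_8 = (212 - 12^2)/4 = 68/4 = 17, a_8 = floor((14 + 12)/17) = 1.
  m_9 = 17*1 - 12 = 5, d_9 = (212 - 5^2)/17 = 187/17 = 11, a_9 = floor((14 + 5)/11) = 1.
  m_10 = 11*1 - 5 = 6, d_10 = (212 - 6^2)/11 = 176/11 = 16, a_10 = floor((14 + 6)/16) = 1.
  m_11 = 16*1 - 6 = 10, d_11 = (212 - 10^2)/16 = 112/16 = 7, a_11 = floor((14 + 10)/7) = 3.
  m_12 = 7*3 - 10 = 11, d_12 = (212 - 11^2)/7 = 91/7 = 13, a_12 = floor((14 + 11)/13) = 1.
  m_13 = 13*1 - 11 = 2, d_13 = (212 - 2^2)/13 = 208/13 = 16, a_13 = floor((14 + 2)/16) = 1.
  m_14 = 16*1 - 2 = 14, d_14 = (212 - 14^2)/16 = 16/16 = 1, a_14 = floor((14 + 14)/1) = 28.
  m_15 = 1*28 - 14 = 14, d_15 = (212 - 14^2)/1 = 16/1 = 16: (m_15, d_15) = (m_1, d_1) = (14, 16), so from here the quotients repeat a_1, ..., a_14; the period length is 14.
So sqrt(212) = [14; (1, 1, 3, 1, 1, 1, 6, 1, 1, 1, 3, 1, 1, 28)] with period length k = 14.
k is even, so the fundamental solution of x^2 - 212y^2 = 1 is (p_{k-1}, q_{k-1}) = (p_13, q_13); compute convergents through index 13.
Convergents (p_i = a_i*p_{i-1} + p_{i-2}, q_i = a_i*q_{i-1} + q_{i-2} with p_{-2}=0, p_{-1}=1, q_{-2}=1, q_{-1}=0):
  i=0: a_0=14, p_0 = 14*1 + 0 = 14, q_0 = 14*0 + 1 = 1.
  i=1: a_1=1, p_1 = 1*14 + 1 = 15, q_1 = 1*1 + 0 = 1.
  i=2: a_2=1, p_2 = 1*15 + 14 = 29, q_2 = 1*1 + 1 = 2.
  i=3: a_3=3, p_3 = 3*29 + 15 = 102, q_3 = 3*2 + 1 = 7.
  i=4: a_4=1, p_4 = 1*102 + 29 = 131, q_4 = 1*7 + 2 = 9.
  i=5: a_5=1, p_5 = 1*131 + 102 = 233, q_5 = 1*9 + 7 = 16.
  i=6: a_6=1, p_6 = 1*233 + 131 = 364, q_6 = 1*16 + 9 = 25.
  i=7: a_7=6, p_7 = 6*364 + 233 = 2417, q_7 = 6*25 + 16 = 166.
  i=8: a_8=1, p_8 = 1*2417 + 364 = 2781, q_8 = 1*166 + 25 = 191.
  i=9: a_9=1, p_9 = 1*2781 + 2417 = 5198, q_9 = 1*191 + 166 = 357.
  i=10: a_10=1, p_10 = 1*5198 + 2781 = 7979, q_10 = 1*357 + 191 = 548.
  i=11: a_11=3, p_11 = 3*7979 + 5198 = 29135, q_11 = 3*548 + 357 = 2001.
  i=12: a_12=1, p_12 = 1*29135 + 7979 = 37114, q_12 = 1*2001 + 548 = 2549.
  i=13: a_13=1, p_13 = 1*37114 + 29135 = 66249, q_13 = 1*2549 + 2001 = 4550.
Check: 66249^2 - 212*4550^2 = 4388930001 - 4388930000 = 1, so (x, y) = (66249, 4550) solves the equation, and by the theorem it is the least positive solution.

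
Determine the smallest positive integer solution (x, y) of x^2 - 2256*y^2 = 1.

First expand sqrt(2256) as a continued fraction. With x_i = (sqrt(2256) + m_i)/d_i and (m_0, d_0) = (0, 1): a_0 = floor(sqrt(2256)) = 47, since 47^2 = 2209 <= 2256 < 2304 = 48^2.
Iterate m_{i+1} = d_i*a_i - m_i, d_{i+1} = (2256 - m_{i+1}^2)/d_i, a_{i+1} = floor((a_0 + m_{i+1})/d_{i+1}):
  m_1 = 1*47 - 0 = 47, d_1 = (2256 - 47^2)/1 = 47/1 = 47, a_1 = floor((47 + 47)/47) = 2.
  m_2 = 47*2 - 47 = 47, d_2 = (2256 - 47^2)/47 = 47/47 = 1, a_2 = floor((47 + 47)/1) = 94.
  m_3 = 1*94 - 47 = 47, d_3 = (2256 - 47^2)/1 = 47/1 = 47: (m_3, d_3) = (m_1, d_1) = (47, 47), so from here the quotients repeat a_1, a_2; the period length is 2.
So sqrt(2256) = [47; (2, 94)] with period length k = 2.
k is even, so the fundamental solution of x^2 - 2256y^2 = 1 is (p_{k-1}, q_{k-1}) = (p_1, q_1); compute convergents through index 1.
Convergents (p_i = a_i*p_{i-1} + p_{i-2}, q_i = a_i*q_{i-1} + q_{i-2} with p_{-2}=0, p_{-1}=1, q_{-2}=1, q_{-1}=0):
  i=0: a_0=47, p_0 = 47*1 + 0 = 47, q_0 = 47*0 + 1 = 1.
  i=1: a_1=2, p_1 = 2*47 + 1 = 95, q_1 = 2*1 + 0 = 2.
Check: 95^2 - 2256*2^2 = 9025 - 9024 = 1, so (x, y) = (95, 2) solves the equation, and by the theorem it is the least positive solution.

(x, y) = (95, 2)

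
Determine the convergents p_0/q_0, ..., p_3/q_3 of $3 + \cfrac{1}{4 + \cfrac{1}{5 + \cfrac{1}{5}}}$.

3/1, 13/4, 68/21, 353/109

Using the convergent recurrence p_i = a_i*p_{i-1} + p_{i-2}, q_i = a_i*q_{i-1} + q_{i-2} with p_{-2}=0, p_{-1}=1, q_{-2}=1, q_{-1}=0:
  i=0: a_0=3, p_0 = 3*1 + 0 = 3, q_0 = 3*0 + 1 = 1.
  i=1: a_1=4, p_1 = 4*3 + 1 = 13, q_1 = 4*1 + 0 = 4.
  i=2: a_2=5, p_2 = 5*13 + 3 = 68, q_2 = 5*4 + 1 = 21.
  i=3: a_3=5, p_3 = 5*68 + 13 = 353, q_3 = 5*21 + 4 = 109.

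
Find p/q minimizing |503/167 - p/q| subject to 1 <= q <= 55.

Expand x = 503/167 as a continued fraction with the Euclidean algorithm:
  503 = 3*167 + 2, so a_0 = 3.
  167 = 83*2 + 1, so a_1 = 83.
  2 = 2*1 + 0, so a_2 = 2.
so x = [3; 83, 2].
Convergents (p_i = a_i*p_{i-1} + p_{i-2}, q_i = a_i*q_{i-1} + q_{i-2} with p_{-2}=0, p_{-1}=1, q_{-2}=1, q_{-1}=0), until the denominator exceeds 55:
  i=0: a_0=3, p_0 = 3*1 + 0 = 3, q_0 = 3*0 + 1 = 1.
  i=1: a_1=83, p_1 = 83*3 + 1 = 250, q_1 = 83*1 + 0 = 83.
q_1 = 83 > 55, so the last convergent with denominator <= 55 is p_0/q_0 = 3/1.
The closest fraction with denominator <= 55 is either p_0/q_0 or the intermediate fraction (k*p_0 + p_{-1})/(k*q_0 + q_{-1}) with the largest k >= 1 whose denominator stays <= 55; these approach x as k grows, and every other convergent or intermediate fraction in range is farther away.
Largest k: floor((55 - q_{-1})/q_0) = floor((55 - 0)/1) = 55 (using the seeds p_{-1} = 1, q_{-1} = 0).
That gives (55*3 + 1)/(55*1 + 0) = 166/55.
Compare the errors: |x - 3/1| = |503*1 - 3*167|/(167*1) = 2/167, and |x - 166/55| = |503*55 - 166*167|/(167*55) = 57/9185.
Cross-multiplying, 57*167 = 9519 < 18370 = 2*9185, so 57/9185 is smaller: the intermediate fraction 166/55 is closer to x than 3/1.

166/55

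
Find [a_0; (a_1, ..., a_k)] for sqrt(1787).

Write x_i = (sqrt(1787) + m_i)/d_i with (m_0, d_0) = (0, 1). a_0 = floor(sqrt(1787)) = 42, since 42^2 = 1764 <= 1787 < 1849 = 43^2.
Iterate m_{i+1} = d_i*a_i - m_i, d_{i+1} = (1787 - m_{i+1}^2)/d_i, a_{i+1} = floor((a_0 + m_{i+1})/d_{i+1}):
  m_1 = 1*42 - 0 = 42, d_1 = (1787 - 42^2)/1 = 23/1 = 23, a_1 = floor((42 + 42)/23) = 3.
  m_2 = 23*3 - 42 = 27, d_2 = (1787 - 27^2)/23 = 1058/23 = 46, a_2 = floor((42 + 27)/46) = 1.
  m_3 = 46*1 - 27 = 19, d_3 = (1787 - 19^2)/46 = 1426/46 = 31, a_3 = floor((42 + 19)/31) = 1.
  m_4 = 31*1 - 19 = 12, d_4 = (1787 - 12^2)/31 = 1643/31 = 53, a_4 = floor((42 + 12)/53) = 1.
  m_5 = 53*1 - 12 = 41, d_5 = (1787 - 41^2)/53 = 106/53 = 2, a_5 = floor((42 + 41)/2) = 41.
  m_6 = 2*41 - 41 = 41, d_6 = (1787 - 41^2)/2 = 106/2 = 53, a_6 = floor((42 + 41)/53) = 1.
  m_7 = 53*1 - 41 = 12, d_7 = (1787 - 12^2)/53 = 1643/53 = 31, a_7 = floor((42 + 12)/31) = 1.
  m_8 = 31*1 - 12 = 19, d_8 = (1787 - 19^2)/31 = 1426/31 = 46, a_8 = floor((42 + 19)/46) = 1.
  m_9 = 46*1 - 19 = 27, d_9 = (1787 - 27^2)/46 = 1058/46 = 23, a_9 = floor((42 + 27)/23) = 3.
  m_10 = 23*3 - 27 = 42, d_10 = (1787 - 42^2)/23 = 23/23 = 1, a_10 = floor((42 + 42)/1) = 84.
  m_11 = 1*84 - 42 = 42, d_11 = (1787 - 42^2)/1 = 23/1 = 23: (m_11, d_11) = (m_1, d_1) = (42, 23), so from here the quotients repeat a_1, ..., a_10; the period length is 10.
Hence the expansion of sqrt(1787) is a_0 = 42 followed by the repeating block 3, 1, 1, 1, 41, 1, 1, 1, 3, 84 (period 10).

[42; (3, 1, 1, 1, 41, 1, 1, 1, 3, 84)]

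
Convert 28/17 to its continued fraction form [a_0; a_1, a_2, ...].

[1; 1, 1, 1, 5]

Run the Euclidean algorithm on 28 and 17; the successive quotients are the partial quotients a_0, a_1, ... (each step inverts the fractional part left over by the previous one):
  28 = 1*17 + 11, so a_0 = 1.
  17 = 1*11 + 6, so a_1 = 1.
  11 = 1*6 + 5, so a_2 = 1.
  6 = 1*5 + 1, so a_3 = 1.
  5 = 5*1 + 0, so a_4 = 5.
The remainder reaches 0 after 5 divisions, so the expansion has 5 partial quotients, read off in order.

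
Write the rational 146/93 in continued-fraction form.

Run the Euclidean algorithm on 146 and 93; the successive quotients are the partial quotients a_0, a_1, ... (each step inverts the fractional part left over by the previous one):
  146 = 1*93 + 53, so a_0 = 1.
  93 = 1*53 + 40, so a_1 = 1.
  53 = 1*40 + 13, so a_2 = 1.
  40 = 3*13 + 1, so a_3 = 3.
  13 = 13*1 + 0, so a_4 = 13.
The remainder reaches 0 after 5 divisions, so the expansion has 5 partial quotients, read off in order.

[1; 1, 1, 3, 13]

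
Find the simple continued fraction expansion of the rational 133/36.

[3; 1, 2, 3, 1, 2]

Run the Euclidean algorithm on 133 and 36; the successive quotients are the partial quotients a_0, a_1, ... (each step inverts the fractional part left over by the previous one):
  133 = 3*36 + 25, so a_0 = 3.
  36 = 1*25 + 11, so a_1 = 1.
  25 = 2*11 + 3, so a_2 = 2.
  11 = 3*3 + 2, so a_3 = 3.
  3 = 1*2 + 1, so a_4 = 1.
  2 = 2*1 + 0, so a_5 = 2.
The remainder reaches 0 after 6 divisions, so the expansion has 6 partial quotients, read off in order.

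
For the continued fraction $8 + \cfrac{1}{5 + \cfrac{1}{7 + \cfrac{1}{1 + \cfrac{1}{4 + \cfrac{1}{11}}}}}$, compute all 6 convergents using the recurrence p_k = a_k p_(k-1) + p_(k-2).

Using the convergent recurrence p_i = a_i*p_{i-1} + p_{i-2}, q_i = a_i*q_{i-1} + q_{i-2} with p_{-2}=0, p_{-1}=1, q_{-2}=1, q_{-1}=0:
  i=0: a_0=8, p_0 = 8*1 + 0 = 8, q_0 = 8*0 + 1 = 1.
  i=1: a_1=5, p_1 = 5*8 + 1 = 41, q_1 = 5*1 + 0 = 5.
  i=2: a_2=7, p_2 = 7*41 + 8 = 295, q_2 = 7*5 + 1 = 36.
  i=3: a_3=1, p_3 = 1*295 + 41 = 336, q_3 = 1*36 + 5 = 41.
  i=4: a_4=4, p_4 = 4*336 + 295 = 1639, q_4 = 4*41 + 36 = 200.
  i=5: a_5=11, p_5 = 11*1639 + 336 = 18365, q_5 = 11*200 + 41 = 2241.

8/1, 41/5, 295/36, 336/41, 1639/200, 18365/2241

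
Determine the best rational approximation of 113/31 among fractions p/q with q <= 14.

51/14

Expand x = 113/31 as a continued fraction with the Euclidean algorithm:
  113 = 3*31 + 20, so a_0 = 3.
  31 = 1*20 + 11, so a_1 = 1.
  20 = 1*11 + 9, so a_2 = 1.
  11 = 1*9 + 2, so a_3 = 1.
  9 = 4*2 + 1, so a_4 = 4.
  2 = 2*1 + 0, so a_5 = 2.
so x = [3; 1, 1, 1, 4, 2].
Convergents (p_i = a_i*p_{i-1} + p_{i-2}, q_i = a_i*q_{i-1} + q_{i-2} with p_{-2}=0, p_{-1}=1, q_{-2}=1, q_{-1}=0), until the denominator exceeds 14:
  i=0: a_0=3, p_0 = 3*1 + 0 = 3, q_0 = 3*0 + 1 = 1.
  i=1: a_1=1, p_1 = 1*3 + 1 = 4, q_1 = 1*1 + 0 = 1.
  i=2: a_2=1, p_2 = 1*4 + 3 = 7, q_2 = 1*1 + 1 = 2.
  i=3: a_3=1, p_3 = 1*7 + 4 = 11, q_3 = 1*2 + 1 = 3.
  i=4: a_4=4, p_4 = 4*11 + 7 = 51, q_4 = 4*3 + 2 = 14.
  i=5: a_5=2, p_5 = 2*51 + 11 = 113, q_5 = 2*14 + 3 = 31.
q_5 = 31 > 14, so the last convergent with denominator <= 14 is p_4/q_4 = 51/14.
The closest fraction with denominator <= 14 is either p_4/q_4 or the intermediate fraction (k*p_4 + p_3)/(k*q_4 + q_3) with the largest k >= 1 whose denominator stays <= 14; these approach x as k grows, and every other convergent or intermediate fraction in range is farther away.
Largest k: floor((14 - q_3)/q_4) = floor((14 - 3)/14) = 0.
Since k = 0, no intermediate fraction beyond p_4/q_4 has denominator <= 14, so the convergent 51/14 is the closest (its error is |113*14 - 51*31|/(31*14) = 1/434).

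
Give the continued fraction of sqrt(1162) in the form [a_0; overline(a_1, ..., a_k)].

[34; overline(11, 2, 1, 6, 1, 8, 1, 6, 1, 2, 11, 68)]

Write x_i = (sqrt(1162) + m_i)/d_i with (m_0, d_0) = (0, 1). a_0 = floor(sqrt(1162)) = 34, since 34^2 = 1156 <= 1162 < 1225 = 35^2.
Iterate m_{i+1} = d_i*a_i - m_i, d_{i+1} = (1162 - m_{i+1}^2)/d_i, a_{i+1} = floor((a_0 + m_{i+1})/d_{i+1}):
  m_1 = 1*34 - 0 = 34, d_1 = (1162 - 34^2)/1 = 6/1 = 6, a_1 = floor((34 + 34)/6) = 11.
  m_2 = 6*11 - 34 = 32, d_2 = (1162 - 32^2)/6 = 138/6 = 23, a_2 = floor((34 + 32)/23) = 2.
  m_3 = 23*2 - 32 = 14, d_3 = (1162 - 14^2)/23 = 966/23 = 42, a_3 = floor((34 + 14)/42) = 1.
  m_4 = 42*1 - 14 = 28, d_4 = (1162 - 28^2)/42 = 378/42 = 9, a_4 = floor((34 + 28)/9) = 6.
  m_5 = 9*6 - 28 = 26, d_5 = (1162 - 26^2)/9 = 486/9 = 54, a_5 = floor((34 + 26)/54) = 1.
  m_6 = 54*1 - 26 = 28, d_6 = (1162 - 28^2)/54 = 378/54 = 7, a_6 = floor((34 + 28)/7) = 8.
  m_7 = 7*8 - 28 = 28, d_7 = (1162 - 28^2)/7 = 378/7 = 54, a_7 = floor((34 + 28)/54) = 1.
  m_8 = 54*1 - 28 = 26, d_8 = (1162 - 26^2)/54 = 486/54 = 9, a_8 = floor((34 + 26)/9) = 6.
  m_9 = 9*6 - 26 = 28, d_9 = (1162 - 28^2)/9 = 378/9 = 42, a_9 = floor((34 + 28)/42) = 1.
  m_10 = 42*1 - 28 = 14, d_10 = (1162 - 14^2)/42 = 966/42 = 23, a_10 = floor((34 + 14)/23) = 2.
  m_11 = 23*2 - 14 = 32, d_11 = (1162 - 32^2)/23 = 138/23 = 6, a_11 = floor((34 + 32)/6) = 11.
  m_12 = 6*11 - 32 = 34, d_12 = (1162 - 34^2)/6 = 6/6 = 1, a_12 = floor((34 + 34)/1) = 68.
  m_13 = 1*68 - 34 = 34, d_13 = (1162 - 34^2)/1 = 6/1 = 6: (m_13, d_13) = (m_1, d_1) = (34, 6), so from here the quotients repeat a_1, ..., a_12; the period length is 12.
Hence the expansion of sqrt(1162) is a_0 = 34 followed by the repeating block 11, 2, 1, 6, 1, 8, 1, 6, 1, 2, 11, 68 (period 12).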